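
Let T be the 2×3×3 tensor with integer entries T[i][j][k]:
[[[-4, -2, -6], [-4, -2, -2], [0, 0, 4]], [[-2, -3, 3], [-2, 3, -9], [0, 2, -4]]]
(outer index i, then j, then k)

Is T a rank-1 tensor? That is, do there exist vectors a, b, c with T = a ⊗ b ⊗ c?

No

The mode-3 unfolding of T (rows indexed by k, columns by (i,j) = (0,0), (0,1), (0,2), (1,0), (1,1), (1,2)) is [[-4, -4, 0, -2, -2, 0], [-2, -2, 0, -3, 3, 2], [-6, -2, 4, 3, -9, -4]].
There the 3×3 minor on rows k ∈ {0, 1, 2}, columns (i,j) ∈ {(0,0), (0,1), (1,0)} is det [[-4, -4, -2], [-2, -2, -3], [-6, -2, 3]] = -32 ≠ 0, so this unfolding has rank ≥ 3; CP rank is at least every unfolding rank, so rank(T) ≥ 3.
In particular rank(T) ≥ 3 > 1, so T is not rank-1.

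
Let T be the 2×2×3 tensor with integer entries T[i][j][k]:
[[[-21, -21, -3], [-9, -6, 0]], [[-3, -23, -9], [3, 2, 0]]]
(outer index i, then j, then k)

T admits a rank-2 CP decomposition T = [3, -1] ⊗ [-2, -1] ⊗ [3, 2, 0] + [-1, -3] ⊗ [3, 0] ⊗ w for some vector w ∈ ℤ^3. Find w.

Subtract the known terms from T to get the rank-1 residual R = [-1, -3] ⊗ [3, 0] ⊗ w, so R[i,j,k] = a[i]·b[j]·w[k]. Pick indices with nonzero a[0]·b[0] = (-1)·(3) = -3. Only the fibre through (0,0,·) is needed: R[0,0,:] = T[0,0,:] − Σₗ aₗ[0]bₗ[0]cₗ = [-21, -21, -3] − (3)·(-2)·[3, 2, 0] = [-3, -9, -3]. Then w[k] = R[0,0,k] / -3 for each k, giving w = [-3, -9, -3] / -3 = [1, 3, 1].

w = [1, 3, 1]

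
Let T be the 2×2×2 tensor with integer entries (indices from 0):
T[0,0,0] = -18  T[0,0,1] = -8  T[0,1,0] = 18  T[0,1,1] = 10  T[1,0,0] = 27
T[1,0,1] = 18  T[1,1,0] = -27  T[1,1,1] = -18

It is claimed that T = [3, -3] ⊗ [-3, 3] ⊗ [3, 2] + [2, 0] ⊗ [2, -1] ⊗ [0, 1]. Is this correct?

Reconstruct entry (0,0,0) from the claimed factors: Σₗ aₗ[0]bₗ[0]cₗ[0] = (3)·(-3)·(3) + (2)·(2)·(0) = -27, but T[0,0,0] = -18. The claim is false.

No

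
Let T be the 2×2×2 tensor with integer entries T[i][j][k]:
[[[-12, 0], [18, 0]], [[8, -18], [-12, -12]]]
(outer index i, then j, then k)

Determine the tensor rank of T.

Lower bound: the mode-2 unfolding of T (rows indexed by j, columns by (i,k) = (0,0), (0,1), (1,0), (1,1)) is [[-12, 0, 8, -18], [18, 0, -12, -12]].
There the 2×2 minor on rows j ∈ {0, 1}, columns (i,k) ∈ {(0,0), (1,1)} is det [[-12, -18], [18, -12]] = 468 ≠ 0, so this unfolding has rank ≥ 2; CP rank is at least every unfolding rank, so rank(T) ≥ 2. (Flattening ranks never certify an upper bound on CP rank; for that we must actually write T with 2 rank-1 terms.)
Upper bound — finding two terms. Write S_k = T[:,:,k] for the frontal slices: S₀ = [[-12, 18], [8, -12]], S₁ = [[0, 0], [-18, -12]].
If T = a₁ ∘ b₁ ∘ c₁ + a₂ ∘ b₂ ∘ c₂ then each S_k = c₁[k]·a₁b₁ᵀ + c₂[k]·a₂b₂ᵀ. S₀ and S₁ are linearly independent, so a₁b₁ᵀ and a₂b₂ᵀ must span the same plane of matrices: they are the rank-1 matrices of the form x·S₀ + y·S₁.
det(x·S₀ + y·S₁) is 468·xy = 468·(y)(x), vanishing at (x:y) = (1:0) and (0:1).
M₁ = S₀ = [[-12, 18], [8, -12]] = (-2)·[3, -2][2, -3]ᵀ and M₂ = S₁ = [[0, 0], [-18, -12]] = (-6)·[0, 1][3, 2]ᵀ, so take a₁ = [3, -2], b₁ = [2, -3], a₂ = [0, 1], b₂ = [3, 2].
Each slice is an integer combination of E₁ = a₁b₁ᵀ and E₂ = a₂b₂ᵀ: S₀ = −2·E₁, S₁ = −6·E₂; reading off coefficients, c₁ = [-2, 0] and c₂ = [0, -6].
Hence T = [3, -2] ∘ [2, -3] ∘ [-2, 0] + [0, 1] ∘ [3, 2] ∘ [0, -6], so rank(T) ≤ 2.
These bounds meet, so rank(T) = 2.
Check entry T[1,0,0] = 8: (-2)·(2)·(-2) + (1)·(3)·(0) = 8.

2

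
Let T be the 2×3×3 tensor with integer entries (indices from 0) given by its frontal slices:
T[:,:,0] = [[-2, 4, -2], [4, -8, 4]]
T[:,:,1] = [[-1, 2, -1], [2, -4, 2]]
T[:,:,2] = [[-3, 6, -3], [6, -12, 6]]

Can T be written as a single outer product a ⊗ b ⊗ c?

Yes

If T = a ⊗ b ⊗ c then every fibre of T is a multiple of the corresponding factor, so read the factors off the fibres through the nonzero entry T[0,0,0] = -2.
The mode-1 fibre T[:,0,0] = [-2, 4] gives a = (1, -2) (primitive direction); the mode-2 fibre T[0,:,0] = [-2, 4, -2] gives b = (1, -2, 1); then c[k] = T[0,0,k] / (a[0]·b[0]) = [-2, -1, -3] / 1 = (-2, -1, -3).
Expanding (1, -2) ⊗ (1, -2, 1) ⊗ (-2, -1, -3) reproduces all 18 entries of T, so T = (1, -2) ⊗ (1, -2, 1) ⊗ (-2, -1, -3) and rank(T) ≤ 1.
Equivalently every frontal slice T[:,:,k] is c[k] times the rank-1 matrix (1, -2) ⊗ (1, -2, 1). So T has rank 1 (it is nonzero).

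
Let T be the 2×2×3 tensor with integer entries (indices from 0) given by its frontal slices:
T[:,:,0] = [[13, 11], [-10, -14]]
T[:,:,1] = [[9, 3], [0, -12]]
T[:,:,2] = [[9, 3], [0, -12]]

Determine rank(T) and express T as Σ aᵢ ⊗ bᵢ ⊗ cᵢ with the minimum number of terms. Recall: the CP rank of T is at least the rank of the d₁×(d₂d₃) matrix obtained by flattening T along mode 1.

rank(T) = 2

Lower bound: the mode-1 unfolding of T (rows indexed by i, columns by (j,k) = (0,0), (0,1), (0,2), (1,0), (1,1), (1,2)) is [[13, 9, 9, 11, 3, 3], [-10, 0, 0, -14, -12, -12]].
There the 2×2 minor on rows i ∈ {0, 1}, columns (j,k) ∈ {(0,0), (0,1)} is det [[13, 9], [-10, 0]] = 90 ≠ 0, so this unfolding has rank ≥ 2; CP rank is at least every unfolding rank, so rank(T) ≥ 2. (This is only a lower bound: in general the CP rank may exceed every unfolding rank, so we still need to exhibit 2 rank-1 terms summing to T.)
Upper bound — finding two terms. Write S_k = T[:,:,k] for the frontal slices: S₀ = [[13, 11], [-10, -14]], S₁ = [[9, 3], [0, -12]], S₂ = [[9, 3], [0, -12]].
If T = a₁ ⊗ b₁ ⊗ c₁ + a₂ ⊗ b₂ ⊗ c₂ then each S_k = c₁[k]·a₁b₁ᵀ + c₂[k]·a₂b₂ᵀ. S₀ and S₁ are linearly independent, so a₁b₁ᵀ and a₂b₂ᵀ must span the same plane of matrices: they are the rank-1 matrices of the form x·S₀ + y·S₁.
det(x·S₀ + y·S₁) is −72·x² − 252·xy − 108·y² = (-36)·(x + 3·y)(2·x + y), vanishing at (x:y) = (3:-1) and (1:-2).
M₁ = 3·S₀ − S₁ = [[30, 30], [-30, -30]] = 30·[1, -1][1, 1]ᵀ and M₂ = S₀ − 2·S₁ = [[-5, 5], [-10, 10]] = (-5)·[1, 2][1, -1]ᵀ, so take a₁ = [1, -1], b₁ = [1, 1], a₂ = [1, 2], b₂ = [1, -1].
Each slice is an integer combination of E₁ = a₁b₁ᵀ and E₂ = a₂b₂ᵀ: S₀ = 12·E₁ + E₂, S₁ = 6·E₁ + 3·E₂, S₂ = 6·E₁ + 3·E₂; reading off coefficients, c₁ = [12, 6, 6] and c₂ = [1, 3, 3].
Hence T = [1, -1] ⊗ [1, 1] ⊗ [12, 6, 6] + [1, 2] ⊗ [1, -1] ⊗ [1, 3, 3], so rank(T) ≤ 2.
These bounds meet, so rank(T) = 2.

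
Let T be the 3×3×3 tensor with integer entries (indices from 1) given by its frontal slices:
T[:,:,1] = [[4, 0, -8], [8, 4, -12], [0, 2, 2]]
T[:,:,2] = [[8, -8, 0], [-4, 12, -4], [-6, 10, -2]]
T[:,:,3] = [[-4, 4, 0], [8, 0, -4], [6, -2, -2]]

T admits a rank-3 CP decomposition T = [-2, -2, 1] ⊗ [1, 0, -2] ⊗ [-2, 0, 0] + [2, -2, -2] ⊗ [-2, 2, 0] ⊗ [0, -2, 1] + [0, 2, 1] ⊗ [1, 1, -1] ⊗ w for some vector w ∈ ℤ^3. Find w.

w = [2, 2, 2]

Subtract the known terms from T to get the rank-1 residual R = [0, 2, 1] ⊗ [1, 1, -1] ⊗ w, so R[i,j,k] = a[i]·b[j]·w[k]. Pick indices with nonzero a[2]·b[1] = (2)·(1) = 2. Only the fibre through (2,1,·) is needed: R[2,1,:] = T[2,1,:] − Σₗ aₗ[2]bₗ[1]cₗ = [8, -4, 8] − (-2)·(1)·[-2, 0, 0] − (-2)·(-2)·[0, -2, 1] = [4, 4, 4]. Then w[k] = R[2,1,k] / 2 for each k, giving w = [4, 4, 4] / 2 = [2, 2, 2].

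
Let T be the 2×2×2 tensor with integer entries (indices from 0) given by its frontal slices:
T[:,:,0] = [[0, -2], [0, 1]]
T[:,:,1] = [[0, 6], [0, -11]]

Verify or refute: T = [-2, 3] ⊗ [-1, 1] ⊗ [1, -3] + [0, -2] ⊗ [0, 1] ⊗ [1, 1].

Reconstruct entry (0,0,0) from the claimed factors: Σₗ aₗ[0]bₗ[0]cₗ[0] = (-2)·(-1)·(1) + (0)·(0)·(1) = 2, but T[0,0,0] = 0. The claim is false.

No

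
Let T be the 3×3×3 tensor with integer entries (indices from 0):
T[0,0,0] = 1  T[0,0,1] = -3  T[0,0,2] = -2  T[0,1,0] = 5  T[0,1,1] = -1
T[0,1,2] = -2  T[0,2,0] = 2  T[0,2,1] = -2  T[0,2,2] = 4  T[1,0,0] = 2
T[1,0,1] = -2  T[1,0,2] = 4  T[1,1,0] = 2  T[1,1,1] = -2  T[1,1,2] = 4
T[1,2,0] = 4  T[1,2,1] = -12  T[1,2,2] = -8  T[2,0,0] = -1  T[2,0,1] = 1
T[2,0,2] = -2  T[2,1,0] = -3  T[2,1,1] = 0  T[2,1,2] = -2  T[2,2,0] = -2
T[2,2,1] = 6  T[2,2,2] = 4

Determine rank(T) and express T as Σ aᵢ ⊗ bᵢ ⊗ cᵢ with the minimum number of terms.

Lower bound: the mode-2 unfolding of T (rows indexed by j, columns by (i,k) = (0,0), (0,1), (0,2), (1,0), (1,1), (1,2), (2,0), (2,1), (2,2)) is [[1, -3, -2, 2, -2, 4, -1, 1, -2], [5, -1, -2, 2, -2, 4, -3, 0, -2], [2, -2, 4, 4, -12, -8, -2, 6, 4]].
There the 3×3 minor on rows j ∈ {0, 1, 2}, columns (i,k) ∈ {(0,0), (0,1), (0,2)} is det [[1, -3, -2], [5, -1, -2], [2, -2, 4]] = 80 ≠ 0, so this unfolding has rank ≥ 3; CP rank is at least every unfolding rank, so rank(T) ≥ 3. (Flattening ranks never certify an upper bound on CP rank; for that we must actually write T with 3 rank-1 terms.)
Upper bound: T is a sum of 3 rank-1 terms, T = [1, -2, 1] ⊗ [1, 1, -2] ⊗ [0, -1, -2] + [1, 2, -1] ⊗ [1, 1, 2] ⊗ [1, -2, 0] + [2, 0, -1] ⊗ [0, 1, 0] ⊗ [2, 1, 0] (one valid choice — decompositions are not unique — normalised so each a, b is primitive with positive first nonzero entry; check it by expanding all entries), so rank(T) ≤ 3.
These bounds meet, so rank(T) = 3.
Check entry T[0,0,1] = -3: (1)·(1)·(-1) + (1)·(1)·(-2) + (2)·(0)·(1) = -3.

rank(T) = 3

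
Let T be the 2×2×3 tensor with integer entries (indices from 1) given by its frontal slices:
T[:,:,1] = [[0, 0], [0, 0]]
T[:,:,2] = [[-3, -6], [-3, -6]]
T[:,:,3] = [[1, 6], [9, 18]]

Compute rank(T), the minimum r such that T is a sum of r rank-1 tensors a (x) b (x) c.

Lower bound: in the mode-3 unfolding of T (rows indexed by k, columns by (i,j)) the 2×2 minor on rows k ∈ {2, 3}, columns (i,j) ∈ {(1,1), (1,2)} is det [[-3, -6], [1, 6]] = -12 ≠ 0, so that unfolding has rank ≥ 2 and hence rank(T) ≥ 2 (CP rank is at least every unfolding rank, though it can be larger).
Upper bound: with S_k = T[:,:,k], the two rank-1 terms a₁b₁ᵀ, a₂b₂ᵀ are the rank-1 members of the pencil x·S₂ + y·S₃.
det(x·S₂ + y·S₃) is 12·xy − 36·y² = 12·(x − 3·y)(y), vanishing at (x:y) = (3:1) and (1:0).
M₁ = 3·S₂ + S₃ = [[-8, -12], [0, 0]] = (-4)·[1, 0][2, 3]ᵀ and M₂ = S₂ = [[-3, -6], [-3, -6]] = (-3)·[1, 1][1, 2]ᵀ, so take a₁ = [1, 0], b₁ = [2, 3], a₂ = [1, 1], b₂ = [1, 2].
Each slice is an integer combination of E₁ = a₁b₁ᵀ and E₂ = a₂b₂ᵀ: S₁ = 0, S₂ = −3·E₂, S₃ = −4·E₁ + 9·E₂; reading off coefficients, c₁ = [0, 0, -4] and c₂ = [0, -3, 9].
Hence T = [1, 0] (x) [2, 3] (x) [0, 0, -4] + [1, 1] (x) [1, 2] (x) [0, -3, 9], so rank(T) ≤ 2.
These bounds meet, so rank(T) = 2.

2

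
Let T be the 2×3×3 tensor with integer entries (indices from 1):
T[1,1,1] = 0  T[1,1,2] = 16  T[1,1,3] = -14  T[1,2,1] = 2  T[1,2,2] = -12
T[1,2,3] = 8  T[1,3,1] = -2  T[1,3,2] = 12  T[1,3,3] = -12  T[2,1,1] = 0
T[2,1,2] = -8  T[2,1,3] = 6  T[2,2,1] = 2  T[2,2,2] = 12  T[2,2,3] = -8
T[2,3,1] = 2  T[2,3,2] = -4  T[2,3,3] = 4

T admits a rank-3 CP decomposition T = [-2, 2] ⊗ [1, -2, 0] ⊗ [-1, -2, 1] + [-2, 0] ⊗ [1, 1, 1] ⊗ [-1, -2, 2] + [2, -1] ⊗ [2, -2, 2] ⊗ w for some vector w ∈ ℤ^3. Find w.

w = [-1, 2, -2]

Subtract the known terms from T to get the rank-1 residual R = [2, -1] ⊗ [2, -2, 2] ⊗ w, so R[i,j,k] = a[i]·b[j]·w[k]. Pick indices with nonzero a[1]·b[1] = (2)·(2) = 4. Only the fibre through (1,1,·) is needed: R[1,1,:] = T[1,1,:] − Σₗ aₗ[1]bₗ[1]cₗ = [0, 16, -14] − (-2)·(1)·[-1, -2, 1] − (-2)·(1)·[-1, -2, 2] = [-4, 8, -8]. Then w[k] = R[1,1,k] / 4 for each k, giving w = [-4, 8, -8] / 4 = [-1, 2, -2].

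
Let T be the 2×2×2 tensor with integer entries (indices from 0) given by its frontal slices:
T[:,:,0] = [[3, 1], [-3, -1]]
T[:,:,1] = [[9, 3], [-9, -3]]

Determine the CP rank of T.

Lower bound: T ≠ 0 (e.g. T[0,0,0] = 3), so rank(T) ≥ 1.
Upper bound: if T = a ∘ b ∘ c then every fibre of T is a multiple of the corresponding factor, so read the factors off the fibres through the nonzero entry T[0,0,0] = 3.
The mode-1 fibre T[:,0,0] = [3, -3] gives a = [1, -1] (primitive direction); the mode-2 fibre T[0,:,0] = [3, 1] gives b = [3, 1]; then c[k] = T[0,0,k] / (a[0]·b[0]) = [3, 9] / 3 = [1, 3].
Expanding [1, -1] ∘ [3, 1] ∘ [1, 3] reproduces all 8 entries of T, so T = [1, -1] ∘ [3, 1] ∘ [1, 3] and rank(T) ≤ 1.
These bounds meet, so rank(T) = 1.

1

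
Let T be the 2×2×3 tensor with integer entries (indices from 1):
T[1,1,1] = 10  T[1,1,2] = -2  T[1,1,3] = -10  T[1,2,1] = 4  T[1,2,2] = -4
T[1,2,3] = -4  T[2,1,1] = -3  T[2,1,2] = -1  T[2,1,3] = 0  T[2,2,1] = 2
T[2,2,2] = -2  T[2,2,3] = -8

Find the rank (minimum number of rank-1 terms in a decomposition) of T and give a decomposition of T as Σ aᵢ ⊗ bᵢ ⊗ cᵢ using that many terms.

Lower bound: the mode-3 unfolding of T (rows indexed by k, columns by (i,j) = (1,1), (1,2), (2,1), (2,2)) is [[10, 4, -3, 2], [-2, -4, -1, -2], [-10, -4, 0, -8]].
There the 3×3 minor on rows k ∈ {1, 2, 3}, columns (i,j) ∈ {(1,1), (1,2), (2,1)} is det [[10, 4, -3], [-2, -4, -1], [-10, -4, 0]] = 96 ≠ 0, so this unfolding has rank ≥ 3; CP rank is at least every unfolding rank, so rank(T) ≥ 3. (Flattening ranks never certify an upper bound on CP rank; for that we must actually write T with 3 rank-1 terms.)
Upper bound: T is a sum of 3 rank-1 terms, T = [1, 2] ⊗ [1, 2] ⊗ [0, 0, -2] + [2, -1] ⊗ [1, 0] ⊗ [4, 0, -4] + [2, 1] ⊗ [1, 2] ⊗ [1, -1, 0] (written with every a and b primitive with positive leading entry and the scale carried by c; CP decompositions are not unique, and this one is verified by expanding entrywise), so rank(T) ≤ 3.
These bounds meet, so rank(T) = 3.

rank(T) = 3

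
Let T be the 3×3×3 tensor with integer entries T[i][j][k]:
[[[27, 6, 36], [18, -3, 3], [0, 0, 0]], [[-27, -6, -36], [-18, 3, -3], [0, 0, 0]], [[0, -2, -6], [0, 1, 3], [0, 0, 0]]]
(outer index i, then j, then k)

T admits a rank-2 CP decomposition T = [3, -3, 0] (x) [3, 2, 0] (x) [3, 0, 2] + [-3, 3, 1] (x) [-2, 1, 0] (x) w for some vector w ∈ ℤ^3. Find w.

Subtract the known terms from T to get the rank-1 residual R = [-3, 3, 1] (x) [-2, 1, 0] (x) w, so R[i,j,k] = a[i]·b[j]·w[k]. Pick indices with nonzero a[0]·b[0] = (-3)·(-2) = 6. Only the fibre through (0,0,·) is needed: R[0,0,:] = T[0,0,:] − Σₗ aₗ[0]bₗ[0]cₗ = [27, 6, 36] − (3)·(3)·[3, 0, 2] = [0, 6, 18]. Then w[k] = R[0,0,k] / 6 for each k, giving w = [0, 6, 18] / 6 = [0, 1, 3].

w = [0, 1, 3]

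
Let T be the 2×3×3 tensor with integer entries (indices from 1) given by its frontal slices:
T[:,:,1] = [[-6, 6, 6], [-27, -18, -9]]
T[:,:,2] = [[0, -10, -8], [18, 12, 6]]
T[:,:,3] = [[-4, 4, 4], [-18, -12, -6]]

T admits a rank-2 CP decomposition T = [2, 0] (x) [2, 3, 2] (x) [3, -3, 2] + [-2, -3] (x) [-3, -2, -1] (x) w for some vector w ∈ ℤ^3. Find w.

w = [-3, 2, -2]

Subtract the known terms from T to get the rank-1 residual R = [-2, -3] (x) [-3, -2, -1] (x) w, so R[i,j,k] = a[i]·b[j]·w[k]. Pick indices with nonzero a[1]·b[1] = (-2)·(-3) = 6. Only the fibre through (1,1,·) is needed: R[1,1,:] = T[1,1,:] − Σₗ aₗ[1]bₗ[1]cₗ = [-6, 0, -4] − (2)·(2)·[3, -3, 2] = [-18, 12, -12]. Then w[k] = R[1,1,k] / 6 for each k, giving w = [-18, 12, -12] / 6 = [-3, 2, -2].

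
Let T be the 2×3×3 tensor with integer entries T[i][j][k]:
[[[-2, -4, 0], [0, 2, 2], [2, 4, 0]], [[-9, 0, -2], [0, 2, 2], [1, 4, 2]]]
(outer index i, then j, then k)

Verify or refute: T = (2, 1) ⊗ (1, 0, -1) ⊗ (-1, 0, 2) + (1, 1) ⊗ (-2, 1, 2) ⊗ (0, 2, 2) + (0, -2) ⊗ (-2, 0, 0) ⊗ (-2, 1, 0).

Yes

Reconstruct entrywise from the claimed factors. For example, T[0,2,0] = 2 and Σₗ aₗ[0]bₗ[2]cₗ[0] = (2)·(-1)·(-1) + (1)·(2)·(0) + (0)·(0)·(-2) = 2; checking all 18 entries, every one matches. The claim holds.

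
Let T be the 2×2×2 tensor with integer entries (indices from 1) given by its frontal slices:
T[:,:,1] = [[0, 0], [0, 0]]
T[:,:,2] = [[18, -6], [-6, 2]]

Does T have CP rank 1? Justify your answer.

Yes

The mode-1 fibre T[:,1,2] = [18, -6] gives a = (3, -1) (primitive direction); the mode-2 fibre T[1,:,2] = [18, -6] gives b = (3, -1); then c[k] = T[1,1,k] / (a[1]·b[1]) = [0, 18] / 9 = (0, 2).
Expanding (3, -1) ⊗ (3, -1) ⊗ (0, 2) reproduces all 8 entries of T, so T = (3, -1) ⊗ (3, -1) ⊗ (0, 2) and rank(T) ≤ 1.
Equivalently every frontal slice T[:,:,k] is c[k] times the rank-1 matrix (3, -1) ⊗ (3, -1). So T has rank 1 (it is nonzero).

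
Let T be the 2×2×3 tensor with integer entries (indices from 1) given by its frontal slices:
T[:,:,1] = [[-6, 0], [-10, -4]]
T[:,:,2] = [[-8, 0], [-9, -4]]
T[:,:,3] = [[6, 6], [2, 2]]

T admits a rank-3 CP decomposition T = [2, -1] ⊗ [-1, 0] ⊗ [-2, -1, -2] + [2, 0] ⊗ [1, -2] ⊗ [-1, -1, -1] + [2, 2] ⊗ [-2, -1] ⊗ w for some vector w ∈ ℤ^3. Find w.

w = [2, 2, -1]

Subtract the known terms from T to get the rank-1 residual R = [2, 2] ⊗ [-2, -1] ⊗ w, so R[i,j,k] = a[i]·b[j]·w[k]. Pick indices with nonzero a[1]·b[1] = (2)·(-2) = -4. Only the fibre through (1,1,·) is needed: R[1,1,:] = T[1,1,:] − Σₗ aₗ[1]bₗ[1]cₗ = [-6, -8, 6] − (2)·(-1)·[-2, -1, -2] − (2)·(1)·[-1, -1, -1] = [-8, -8, 4]. Then w[k] = R[1,1,k] / -4 for each k, giving w = [-8, -8, 4] / -4 = [2, 2, -1].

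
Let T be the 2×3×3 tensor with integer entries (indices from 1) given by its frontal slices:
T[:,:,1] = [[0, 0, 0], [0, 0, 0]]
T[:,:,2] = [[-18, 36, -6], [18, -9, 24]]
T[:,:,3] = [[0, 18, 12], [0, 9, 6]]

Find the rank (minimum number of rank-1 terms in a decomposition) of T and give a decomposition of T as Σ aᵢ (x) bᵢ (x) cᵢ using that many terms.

Lower bound: the mode-2 unfolding of T (rows indexed by j, columns by (i,k) = (1,1), (1,2), (1,3), (2,1), (2,2), (2,3)) is [[0, -18, 0, 0, 18, 0], [0, 36, 18, 0, -9, 9], [0, -6, 12, 0, 24, 6]].
There the 2×2 minor on rows j ∈ {1, 2}, columns (i,k) ∈ {(1,2), (1,3)} is det [[-18, 0], [36, 18]] = -324 ≠ 0, so this unfolding has rank ≥ 2; CP rank is at least every unfolding rank, so rank(T) ≥ 2. (Unfolding ranks only ever bound the CP rank from below — rank(T) can be strictly larger than all of them — so the matching upper bound has to come from an explicit 2-term decomposition.)
Upper bound — finding two terms. Write S_k = T[:,:,k] for the frontal slices: S₁ = [[0, 0, 0], [0, 0, 0]], S₂ = [[-18, 36, -6], [18, -9, 24]], S₃ = [[0, 18, 12], [0, 9, 6]].
If T = a₁ (x) b₁ (x) c₁ + a₂ (x) b₂ (x) c₂ then each S_k = c₁[k]·a₁b₁ᵀ + c₂[k]·a₂b₂ᵀ. S₂ and S₃ are linearly independent, so a₁b₁ᵀ and a₂b₂ᵀ must span the same plane of matrices: they are the rank-1 matrices of the form x·S₂ + y·S₃.
The 2×2 minor of x·S₂ + y·S₃ on rows {1,2}, columns {1,2} is −486·x² − 486·xy = (-486)·(x + y)(x), vanishing at (x:y) = (1:-1) and (0:1).
M₁ = S₂ − S₃ = [[-18, 18, -18], [18, -18, 18]] = (-18)·[1, -1][1, -1, 1]ᵀ and M₂ = S₃ = [[0, 18, 12], [0, 9, 6]] = 3·[2, 1][0, 3, 2]ᵀ, so take a₁ = [1, -1], b₁ = [1, -1, 1], a₂ = [2, 1], b₂ = [0, 3, 2].
Each slice is an integer combination of E₁ = a₁b₁ᵀ and E₂ = a₂b₂ᵀ: S₁ = 0, S₂ = −18·E₁ + 3·E₂, S₃ = 3·E₂; reading off coefficients, c₁ = [0, -18, 0] and c₂ = [0, 3, 3].
Hence T = [1, -1] (x) [1, -1, 1] (x) [0, -18, 0] + [2, 1] (x) [0, 3, 2] (x) [0, 3, 3], so rank(T) ≤ 2.
These bounds meet, so rank(T) = 2.

rank(T) = 2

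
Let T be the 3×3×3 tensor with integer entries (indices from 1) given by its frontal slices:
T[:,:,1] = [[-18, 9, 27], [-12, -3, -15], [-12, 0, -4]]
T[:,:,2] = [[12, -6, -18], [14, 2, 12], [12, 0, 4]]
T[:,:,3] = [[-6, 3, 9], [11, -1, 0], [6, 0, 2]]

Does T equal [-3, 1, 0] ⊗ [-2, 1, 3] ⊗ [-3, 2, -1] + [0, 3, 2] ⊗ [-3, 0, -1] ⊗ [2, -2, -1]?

Reconstruct entrywise from the claimed factors. For example, T[2,2,1] = -3 and Σₗ aₗ[2]bₗ[2]cₗ[1] = (1)·(1)·(-3) + (3)·(0)·(2) = -3; checking all 27 entries, every one matches. The claim holds.

Yes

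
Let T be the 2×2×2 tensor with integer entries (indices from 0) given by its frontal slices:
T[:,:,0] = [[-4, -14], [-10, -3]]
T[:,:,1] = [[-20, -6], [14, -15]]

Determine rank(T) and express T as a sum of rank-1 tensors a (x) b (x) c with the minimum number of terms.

Lower bound: in the mode-3 unfolding of T (rows indexed by k, columns by (i,j)) the 2×2 minor on rows k ∈ {0, 1}, columns (i,j) ∈ {(0,0), (0,1)} is det [[-4, -14], [-20, -6]] = -256 ≠ 0, so that unfolding has rank ≥ 2 and hence rank(T) ≥ 2 (CP rank is at least every unfolding rank, though it can be larger).
Upper bound: with S_k = T[:,:,k], the two rank-1 terms a₁b₁ᵀ, a₂b₂ᵀ are the rank-1 members of the pencil x·S₀ + y·S₁.
det(x·S₀ + y·S₁) is −128·x² + 256·xy + 384·y² = (-128)·(x − 3·y)(x + y), vanishing at (x:y) = (3:1) and (1:-1).
M₁ = 3·S₀ + S₁ = [[-32, -48], [-16, -24]] = (-8)·(2, 1)(2, 3)ᵀ and M₂ = S₀ − S₁ = [[16, -8], [-24, 12]] = 4·(2, -3)(2, -1)ᵀ, so take a₁ = (2, 1), b₁ = (2, 3), a₂ = (2, -3), b₂ = (2, -1).
Each slice is an integer combination of E₁ = a₁b₁ᵀ and E₂ = a₂b₂ᵀ: S₀ = −2·E₁ + E₂, S₁ = −2·E₁ − 3·E₂; reading off coefficients, c₁ = (-2, -2) and c₂ = (1, -3).
Hence T = (2, 1) (x) (2, 3) (x) (-2, -2) + (2, -3) (x) (2, -1) (x) (1, -3), so rank(T) ≤ 2.
These bounds meet, so rank(T) = 2.

rank(T) = 2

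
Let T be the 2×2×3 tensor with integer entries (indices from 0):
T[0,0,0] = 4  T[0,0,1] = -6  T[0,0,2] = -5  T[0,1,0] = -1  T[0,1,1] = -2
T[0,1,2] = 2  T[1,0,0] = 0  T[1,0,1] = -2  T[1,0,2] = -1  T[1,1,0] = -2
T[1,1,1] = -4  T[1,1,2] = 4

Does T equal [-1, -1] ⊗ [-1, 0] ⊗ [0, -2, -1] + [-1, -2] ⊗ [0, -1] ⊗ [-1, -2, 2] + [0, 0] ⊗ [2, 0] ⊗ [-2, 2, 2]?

Reconstruct entry (0,0,0) from the claimed factors: Σₗ aₗ[0]bₗ[0]cₗ[0] = (-1)·(-1)·(0) + (-1)·(0)·(-1) + (0)·(2)·(-2) = 0, but T[0,0,0] = 4. The claim is false.

No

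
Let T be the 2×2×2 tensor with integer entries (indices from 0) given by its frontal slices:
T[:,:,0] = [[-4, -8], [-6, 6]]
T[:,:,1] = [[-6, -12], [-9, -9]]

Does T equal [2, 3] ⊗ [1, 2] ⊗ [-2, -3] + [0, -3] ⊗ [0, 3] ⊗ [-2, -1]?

Reconstruct entrywise from the claimed factors. For example, T[1,1,1] = -9 and Σₗ aₗ[1]bₗ[1]cₗ[1] = (3)·(2)·(-3) + (-3)·(3)·(-1) = -9; checking all 8 entries, every one matches. The claim holds.

Yes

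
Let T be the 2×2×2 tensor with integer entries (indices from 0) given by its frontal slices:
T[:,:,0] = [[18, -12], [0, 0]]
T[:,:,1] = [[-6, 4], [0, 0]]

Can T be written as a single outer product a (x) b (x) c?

If T = a (x) b (x) c then every fibre of T is a multiple of the corresponding factor, so read the factors off the fibres through the nonzero entry T[0,0,0] = 18.
The mode-1 fibre T[:,0,0] = [18, 0] gives a = [1, 0] (primitive direction); the mode-2 fibre T[0,:,0] = [18, -12] gives b = [3, -2]; then c[k] = T[0,0,k] / (a[0]·b[0]) = [18, -6] / 3 = [6, -2].
Expanding [1, 0] (x) [3, -2] (x) [6, -2] reproduces all 8 entries of T, so T = [1, 0] (x) [3, -2] (x) [6, -2] and rank(T) ≤ 1.
Equivalently every frontal slice T[:,:,k] is c[k] times the rank-1 matrix [1, 0] (x) [3, -2]. So T has rank 1 (it is nonzero).

Yes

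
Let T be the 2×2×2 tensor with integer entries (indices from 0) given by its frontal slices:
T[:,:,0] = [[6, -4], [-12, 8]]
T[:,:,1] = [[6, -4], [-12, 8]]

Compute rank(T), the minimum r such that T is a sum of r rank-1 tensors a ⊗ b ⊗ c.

Lower bound: T ≠ 0 (e.g. T[0,0,0] = 6), so rank(T) ≥ 1.
Upper bound: the mode-1 fibre T[:,0,0] = [6, -12] gives a = [1, -2] (primitive direction); the mode-2 fibre T[0,:,0] = [6, -4] gives b = [3, -2]; then c[k] = T[0,0,k] / (a[0]·b[0]) = [6, 6] / 3 = [2, 2].
Expanding [1, -2] ⊗ [3, -2] ⊗ [2, 2] reproduces all 8 entries of T, so T = [1, -2] ⊗ [3, -2] ⊗ [2, 2] and rank(T) ≤ 1.
These bounds meet, so rank(T) = 1.

1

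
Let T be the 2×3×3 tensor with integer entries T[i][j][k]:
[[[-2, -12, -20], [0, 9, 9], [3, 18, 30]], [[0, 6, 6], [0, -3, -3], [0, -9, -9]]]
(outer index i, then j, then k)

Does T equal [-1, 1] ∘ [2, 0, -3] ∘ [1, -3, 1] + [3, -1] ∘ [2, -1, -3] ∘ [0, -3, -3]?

Reconstruct entry (1,0,0) from the claimed factors: Σₗ aₗ[1]bₗ[0]cₗ[0] = (1)·(2)·(1) + (-1)·(2)·(0) = 2, but T[1,0,0] = 0. The claim is false.

No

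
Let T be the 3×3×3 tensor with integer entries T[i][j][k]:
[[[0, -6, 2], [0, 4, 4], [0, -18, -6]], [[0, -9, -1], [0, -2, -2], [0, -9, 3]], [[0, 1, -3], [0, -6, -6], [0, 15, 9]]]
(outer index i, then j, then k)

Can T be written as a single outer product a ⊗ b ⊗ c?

The mode-1 unfolding of T (rows indexed by i, columns by (j,k) = (0,0), (0,1), (0,2), (1,0), (1,1), (1,2), (2,0), (2,1), (2,2)) is [[0, -6, 2, 0, 4, 4, 0, -18, -6], [0, -9, -1, 0, -2, -2, 0, -9, 3], [0, 1, -3, 0, -6, -6, 0, 15, 9]].
There the 2×2 minor on rows i ∈ {0, 1}, columns (j,k) ∈ {(0,1), (0,2)} is det [[-6, 2], [-9, -1]] = 24 ≠ 0, so this unfolding has rank ≥ 2; CP rank is at least every unfolding rank, so rank(T) ≥ 2.
In particular rank(T) ≥ 2 > 1, so T is not rank-1.

No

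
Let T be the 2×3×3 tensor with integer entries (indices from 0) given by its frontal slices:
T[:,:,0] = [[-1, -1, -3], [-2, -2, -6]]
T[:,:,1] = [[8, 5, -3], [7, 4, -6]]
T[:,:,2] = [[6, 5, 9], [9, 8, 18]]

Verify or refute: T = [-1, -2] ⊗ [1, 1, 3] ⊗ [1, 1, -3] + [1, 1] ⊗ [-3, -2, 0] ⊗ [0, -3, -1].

Reconstruct entrywise from the claimed factors. For example, T[1,2,0] = -6 and Σₗ aₗ[1]bₗ[2]cₗ[0] = (-2)·(3)·(1) + (1)·(0)·(0) = -6; checking all 18 entries, every one matches. The claim holds.

Yes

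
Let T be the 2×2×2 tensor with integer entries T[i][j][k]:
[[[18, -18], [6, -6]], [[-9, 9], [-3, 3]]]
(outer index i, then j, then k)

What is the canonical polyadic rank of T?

1

Lower bound: T ≠ 0 (e.g. T[0,0,0] = 18), so rank(T) ≥ 1.
Upper bound: if T = a ⊗ b ⊗ c then every fibre of T is a multiple of the corresponding factor, so read the factors off the fibres through the nonzero entry T[0,0,0] = 18.
The mode-1 fibre T[:,0,0] = [18, -9] gives a = (2, -1) (primitive direction); the mode-2 fibre T[0,:,0] = [18, 6] gives b = (3, 1); then c[k] = T[0,0,k] / (a[0]·b[0]) = [18, -18] / 6 = (3, -3).
Expanding (2, -1) ⊗ (3, 1) ⊗ (3, -3) reproduces all 8 entries of T, so T = (2, -1) ⊗ (3, 1) ⊗ (3, -3) and rank(T) ≤ 1.
These bounds meet, so rank(T) = 1.
Check entry T[1,0,1] = 9: (-1)·(3)·(-3) = 9.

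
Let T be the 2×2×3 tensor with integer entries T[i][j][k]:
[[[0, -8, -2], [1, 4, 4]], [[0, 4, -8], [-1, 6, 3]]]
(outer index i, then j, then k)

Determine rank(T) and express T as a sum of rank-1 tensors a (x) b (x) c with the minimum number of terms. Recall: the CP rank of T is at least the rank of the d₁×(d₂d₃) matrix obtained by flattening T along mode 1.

rank(T) = 3

Lower bound: in the mode-3 unfolding of T (rows indexed by k, columns by (i,j)) the 3×3 minor on rows k ∈ {0, 1, 2}, columns (i,j) ∈ {(0,0), (0,1), (1,0)} is det [[0, 1, 0], [-8, 4, 4], [-2, 4, -8]] = -72 ≠ 0, so that unfolding has rank ≥ 3 and hence rank(T) ≥ 3 (CP rank is at least every unfolding rank, though it can be larger).
Upper bound: T is a sum of 3 rank-1 terms, T = (1, -2) (x) (2, 1) (x) (0, -2, 1) + (1, -1) (x) (0, 1) (x) (1, 2, -1) + (1, 1) (x) (1, -1) (x) (0, -4, -4) (written with every a and b primitive with positive leading entry and the scale carried by c; CP decompositions are not unique, and this one is verified by expanding entrywise), so rank(T) ≤ 3.
These bounds meet, so rank(T) = 3.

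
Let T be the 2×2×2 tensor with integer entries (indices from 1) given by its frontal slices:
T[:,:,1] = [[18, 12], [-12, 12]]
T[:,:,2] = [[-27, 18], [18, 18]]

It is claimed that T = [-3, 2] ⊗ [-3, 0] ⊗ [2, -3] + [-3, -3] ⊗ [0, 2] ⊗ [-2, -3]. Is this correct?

Yes

Reconstruct entrywise from the claimed factors. For example, T[2,2,2] = 18 and Σₗ aₗ[2]bₗ[2]cₗ[2] = (2)·(0)·(-3) + (-3)·(2)·(-3) = 18; checking all 8 entries, every one matches. The claim holds.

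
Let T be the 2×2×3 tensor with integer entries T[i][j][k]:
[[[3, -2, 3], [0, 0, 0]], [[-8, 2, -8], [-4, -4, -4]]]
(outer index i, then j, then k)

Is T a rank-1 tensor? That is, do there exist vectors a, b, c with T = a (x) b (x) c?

The mode-3 unfolding of T (rows indexed by k, columns by (i,j) = (0,0), (0,1), (1,0), (1,1)) is [[3, 0, -8, -4], [-2, 0, 2, -4], [3, 0, -8, -4]].
There the 2×2 minor on rows k ∈ {0, 1}, columns (i,j) ∈ {(0,0), (1,0)} is det [[3, -8], [-2, 2]] = -10 ≠ 0, so this unfolding has rank ≥ 2; CP rank is at least every unfolding rank, so rank(T) ≥ 2.
In particular rank(T) ≥ 2 > 1, so T is not rank-1.

No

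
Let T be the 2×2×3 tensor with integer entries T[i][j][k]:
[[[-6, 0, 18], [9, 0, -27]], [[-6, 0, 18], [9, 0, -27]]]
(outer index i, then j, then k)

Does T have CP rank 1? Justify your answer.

Yes

The mode-1 fibre T[:,0,0] = [-6, -6] gives a = [1, 1] (primitive direction); the mode-2 fibre T[0,:,0] = [-6, 9] gives b = [2, -3]; then c[k] = T[0,0,k] / (a[0]·b[0]) = [-6, 0, 18] / 2 = [-3, 0, 9].
Expanding [1, 1] ⊗ [2, -3] ⊗ [-3, 0, 9] reproduces all 12 entries of T, so T = [1, 1] ⊗ [2, -3] ⊗ [-3, 0, 9] and rank(T) ≤ 1.
Equivalently every frontal slice T[:,:,k] is c[k] times the rank-1 matrix [1, 1] ⊗ [2, -3]. So T has rank 1 (it is nonzero).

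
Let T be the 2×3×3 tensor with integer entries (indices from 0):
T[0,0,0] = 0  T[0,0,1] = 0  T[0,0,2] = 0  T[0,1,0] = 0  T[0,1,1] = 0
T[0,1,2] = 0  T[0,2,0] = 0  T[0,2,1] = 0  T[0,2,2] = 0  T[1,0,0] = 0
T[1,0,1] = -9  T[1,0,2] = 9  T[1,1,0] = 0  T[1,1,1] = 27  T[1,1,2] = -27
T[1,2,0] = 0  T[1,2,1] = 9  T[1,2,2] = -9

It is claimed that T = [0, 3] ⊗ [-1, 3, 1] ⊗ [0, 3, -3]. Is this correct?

Yes

Reconstruct entrywise from the claimed factors. For example, T[1,2,2] = -9 and Σₗ aₗ[1]bₗ[2]cₗ[2] = (3)·(1)·(-3) = -9; checking all 18 entries, every one matches. The claim holds.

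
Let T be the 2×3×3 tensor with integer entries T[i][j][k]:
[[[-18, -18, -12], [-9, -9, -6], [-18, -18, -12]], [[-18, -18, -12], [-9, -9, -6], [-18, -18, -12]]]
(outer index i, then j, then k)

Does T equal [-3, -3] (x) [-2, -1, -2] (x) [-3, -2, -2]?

No

Reconstruct entry (0,0,1) from the claimed factors: Σₗ aₗ[0]bₗ[0]cₗ[1] = (-3)·(-2)·(-2) = -12, but T[0,0,1] = -18. The claim is false.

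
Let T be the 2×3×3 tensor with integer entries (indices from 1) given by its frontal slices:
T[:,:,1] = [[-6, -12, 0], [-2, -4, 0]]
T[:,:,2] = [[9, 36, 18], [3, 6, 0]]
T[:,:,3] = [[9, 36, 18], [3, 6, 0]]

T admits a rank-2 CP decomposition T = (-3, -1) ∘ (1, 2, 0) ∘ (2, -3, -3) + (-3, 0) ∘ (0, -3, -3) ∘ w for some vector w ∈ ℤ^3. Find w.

Subtract the known terms from T to get the rank-1 residual R = (-3, 0) ∘ (0, -3, -3) ∘ w, so R[i,j,k] = a[i]·b[j]·w[k]. Pick indices with nonzero a[1]·b[2] = (-3)·(-3) = 9. Only the fibre through (1,2,·) is needed: R[1,2,:] = T[1,2,:] − Σₗ aₗ[1]bₗ[2]cₗ = [-12, 36, 36] − (-3)·(2)·(2, -3, -3) = [0, 18, 18]. Then w[k] = R[1,2,k] / 9 for each k, giving w = [0, 18, 18] / 9 = (0, 2, 2).

w = (0, 2, 2)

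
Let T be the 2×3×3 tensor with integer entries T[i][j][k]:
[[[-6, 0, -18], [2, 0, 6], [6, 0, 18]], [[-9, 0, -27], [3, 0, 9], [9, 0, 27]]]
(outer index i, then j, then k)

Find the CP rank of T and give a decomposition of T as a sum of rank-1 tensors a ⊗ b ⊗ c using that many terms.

Lower bound: T ≠ 0 (e.g. T[0,0,0] = -6), so rank(T) ≥ 1.
Upper bound: the mode-1 fibre T[:,0,0] = [-6, -9] gives a = [2, 3] (primitive direction); the mode-2 fibre T[0,:,0] = [-6, 2, 6] gives b = [3, -1, -3]; then c[k] = T[0,0,k] / (a[0]·b[0]) = [-6, 0, -18] / 6 = [-1, 0, -3].
Expanding [2, 3] ⊗ [3, -1, -3] ⊗ [-1, 0, -3] reproduces all 18 entries of T, so T = [2, 3] ⊗ [3, -1, -3] ⊗ [-1, 0, -3] and rank(T) ≤ 1.
These bounds meet, so rank(T) = 1.

rank(T) = 1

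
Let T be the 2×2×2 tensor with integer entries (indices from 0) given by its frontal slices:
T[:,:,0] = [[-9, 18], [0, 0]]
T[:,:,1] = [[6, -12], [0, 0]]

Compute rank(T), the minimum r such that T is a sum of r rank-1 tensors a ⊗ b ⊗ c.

1

Lower bound: T ≠ 0 (e.g. T[0,0,0] = -9), so rank(T) ≥ 1.
Upper bound: if T = a ⊗ b ⊗ c then every fibre of T is a multiple of the corresponding factor, so read the factors off the fibres through the nonzero entry T[0,0,0] = -9.
The mode-1 fibre T[:,0,0] = [-9, 0] gives a = [1, 0] (primitive direction); the mode-2 fibre T[0,:,0] = [-9, 18] gives b = [1, -2]; then c[k] = T[0,0,k] / (a[0]·b[0]) = [-9, 6] / 1 = [-9, 6].
Expanding [1, 0] ⊗ [1, -2] ⊗ [-9, 6] reproduces all 8 entries of T, so T = [1, 0] ⊗ [1, -2] ⊗ [-9, 6] and rank(T) ≤ 1.
These bounds meet, so rank(T) = 1.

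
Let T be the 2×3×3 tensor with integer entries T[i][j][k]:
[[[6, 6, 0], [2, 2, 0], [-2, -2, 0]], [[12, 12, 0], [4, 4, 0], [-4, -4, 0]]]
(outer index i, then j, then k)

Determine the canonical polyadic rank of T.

1

Lower bound: T ≠ 0 (e.g. T[0,0,0] = 6), so rank(T) ≥ 1.
Upper bound: if T = a (x) b (x) c then every fibre of T is a multiple of the corresponding factor, so read the factors off the fibres through the nonzero entry T[0,0,0] = 6.
The mode-1 fibre T[:,0,0] = [6, 12] gives a = [1, 2] (primitive direction); the mode-2 fibre T[0,:,0] = [6, 2, -2] gives b = [3, 1, -1]; then c[k] = T[0,0,k] / (a[0]·b[0]) = [6, 6, 0] / 3 = [2, 2, 0].
Expanding [1, 2] (x) [3, 1, -1] (x) [2, 2, 0] reproduces all 18 entries of T, so T = [1, 2] (x) [3, 1, -1] (x) [2, 2, 0] and rank(T) ≤ 1.
These bounds meet, so rank(T) = 1.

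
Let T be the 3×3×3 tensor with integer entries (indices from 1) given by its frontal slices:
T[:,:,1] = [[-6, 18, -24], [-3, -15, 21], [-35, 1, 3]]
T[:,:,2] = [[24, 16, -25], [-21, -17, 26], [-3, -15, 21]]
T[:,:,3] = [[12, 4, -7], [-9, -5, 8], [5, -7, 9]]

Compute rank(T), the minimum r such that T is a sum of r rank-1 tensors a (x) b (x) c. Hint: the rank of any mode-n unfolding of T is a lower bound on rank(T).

2

Lower bound: in the mode-1 unfolding of T (rows indexed by i, columns by (j,k)) the 2×2 minor on rows i ∈ {1, 2}, columns (j,k) ∈ {(1,1), (1,2)} is det [[-6, 24], [-3, -21]] = 198 ≠ 0, so that unfolding has rank ≥ 2 and hence rank(T) ≥ 2 (CP rank is at least every unfolding rank, though it can be larger).
Upper bound: with S_k = T[:,:,k], the two rank-1 terms a₁b₁ᵀ, a₂b₂ᵀ are the rank-1 members of the pencil x·S₁ + y·S₂.
The 2×2 minor of x·S₁ + y·S₂ on rows {1,2}, columns {1,2} is 144·x² + 168·xy − 72·y² = 24·(2·x + 3·y)(3·x − y), vanishing at (x:y) = (3:-2) and (1:3).
M₁ = 3·S₁ − 2·S₂ = [[-66, 22, -22], [33, -11, 11], [-99, 33, -33]] = (-11)·[2, -1, 3][3, -1, 1]ᵀ and M₂ = S₁ + 3·S₂ = [[66, 66, -99], [-66, -66, 99], [-44, -44, 66]] = 11·[3, -3, -2][2, 2, -3]ᵀ, so take a₁ = [2, -1, 3], b₁ = [3, -1, 1], a₂ = [3, -3, -2], b₂ = [2, 2, -3].
Each slice is an integer combination of E₁ = a₁b₁ᵀ and E₂ = a₂b₂ᵀ: S₁ = −3·E₁ + 2·E₂, S₂ = E₁ + 3·E₂, S₃ = E₁ + E₂; reading off coefficients, c₁ = [-3, 1, 1] and c₂ = [2, 3, 1].
Hence T = [2, -1, 3] (x) [3, -1, 1] (x) [-3, 1, 1] + [3, -3, -2] (x) [2, 2, -3] (x) [2, 3, 1], so rank(T) ≤ 2.
These bounds meet, so rank(T) = 2.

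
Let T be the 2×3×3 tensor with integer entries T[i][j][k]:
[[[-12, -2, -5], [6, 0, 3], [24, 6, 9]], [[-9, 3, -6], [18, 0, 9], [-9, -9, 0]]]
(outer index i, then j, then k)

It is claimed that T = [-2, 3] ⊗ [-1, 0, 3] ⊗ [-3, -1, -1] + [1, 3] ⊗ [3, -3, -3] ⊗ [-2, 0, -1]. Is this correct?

Yes

Reconstruct entrywise from the claimed factors. For example, T[1,2,2] = 0 and Σₗ aₗ[1]bₗ[2]cₗ[2] = (3)·(3)·(-1) + (3)·(-3)·(-1) = 0; checking all 18 entries, every one matches. The claim holds.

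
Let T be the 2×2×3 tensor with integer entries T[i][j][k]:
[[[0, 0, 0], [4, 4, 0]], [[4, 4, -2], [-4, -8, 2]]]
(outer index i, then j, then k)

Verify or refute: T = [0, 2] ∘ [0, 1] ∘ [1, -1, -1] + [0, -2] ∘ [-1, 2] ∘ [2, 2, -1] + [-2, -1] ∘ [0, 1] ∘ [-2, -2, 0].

Reconstruct entrywise from the claimed factors. For example, T[1,0,2] = -2 and Σₗ aₗ[1]bₗ[0]cₗ[2] = (2)·(0)·(-1) + (-2)·(-1)·(-1) + (-1)·(0)·(0) = -2; checking all 12 entries, every one matches. The claim holds.

Yes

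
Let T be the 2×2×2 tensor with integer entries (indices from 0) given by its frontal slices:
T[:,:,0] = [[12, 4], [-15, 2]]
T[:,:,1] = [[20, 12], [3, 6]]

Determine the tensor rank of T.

2

Lower bound: in the mode-3 unfolding of T (rows indexed by k, columns by (i,j)) the 2×2 minor on rows k ∈ {0, 1}, columns (i,j) ∈ {(0,0), (0,1)} is det [[12, 4], [20, 12]] = 64 ≠ 0, so that unfolding has rank ≥ 2 and hence rank(T) ≥ 2 (CP rank is at least every unfolding rank, though it can be larger).
Upper bound: with S_k = T[:,:,k], the two rank-1 terms a₁b₁ᵀ, a₂b₂ᵀ are the rank-1 members of the pencil x·S₀ + y·S₁.
det(x·S₀ + y·S₁) is 84·x² + 280·xy + 84·y² = 28·(x + 3·y)(3·x + y), vanishing at (x:y) = (3:-1) and (1:-3).
M₁ = 3·S₀ − S₁ = [[16, 0], [-48, 0]] = 16·[1, -3][1, 0]ᵀ and M₂ = S₀ − 3·S₁ = [[-48, -32], [-24, -16]] = (-8)·[2, 1][3, 2]ᵀ, so take a₁ = [1, -3], b₁ = [1, 0], a₂ = [2, 1], b₂ = [3, 2].
Each slice is an integer combination of E₁ = a₁b₁ᵀ and E₂ = a₂b₂ᵀ: S₀ = 6·E₁ + E₂, S₁ = 2·E₁ + 3·E₂; reading off coefficients, c₁ = [6, 2] and c₂ = [1, 3].
Hence T = [1, -3] ∘ [1, 0] ∘ [6, 2] + [2, 1] ∘ [3, 2] ∘ [1, 3], so rank(T) ≤ 2.
These bounds meet, so rank(T) = 2.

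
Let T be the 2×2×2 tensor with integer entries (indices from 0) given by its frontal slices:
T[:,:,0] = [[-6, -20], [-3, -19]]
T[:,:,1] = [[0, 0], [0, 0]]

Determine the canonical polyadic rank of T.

2

Lower bound: the mode-1 unfolding of T (rows indexed by i, columns by (j,k) = (0,0), (0,1), (1,0), (1,1)) is [[-6, 0, -20, 0], [-3, 0, -19, 0]].
There the 2×2 minor on rows i ∈ {0, 1}, columns (j,k) ∈ {(0,0), (1,0)} is det [[-6, -20], [-3, -19]] = 54 ≠ 0, so this unfolding has rank ≥ 2; CP rank is at least every unfolding rank, so rank(T) ≥ 2. (This is only a lower bound: in general the CP rank may exceed every unfolding rank, so we still need to exhibit 2 rank-1 terms summing to T.)
Upper bound — finding two terms. Every mode-3 slice of T is a multiple of one matrix: T[:,:,k] = c[k]·M with c = [1, 0] and M = [[-6, -20], [-3, -19]] (rows indexed by i, columns by j). So it suffices to write M as a sum of two rank-1 matrices.
Splitting M by its rows (i = 0, 1), M = [1, 0][-6, -20]ᵀ + [0, 1][-3, -19]ᵀ.
Hence T = [1, 0] (x) [-6, -20] (x) [1, 0] + [0, 1] (x) [-3, -19] (x) [1, 0], so rank(T) ≤ 2.
These bounds meet, so rank(T) = 2.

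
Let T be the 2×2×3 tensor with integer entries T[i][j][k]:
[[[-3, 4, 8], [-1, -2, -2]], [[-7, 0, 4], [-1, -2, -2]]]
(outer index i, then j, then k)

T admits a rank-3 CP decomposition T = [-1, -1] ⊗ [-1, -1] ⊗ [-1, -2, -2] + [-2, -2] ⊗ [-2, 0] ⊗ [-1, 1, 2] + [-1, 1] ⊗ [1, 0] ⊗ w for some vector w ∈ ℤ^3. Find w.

Subtract the known terms from T to get the rank-1 residual R = [-1, 1] ⊗ [1, 0] ⊗ w, so R[i,j,k] = a[i]·b[j]·w[k]. Pick indices with nonzero a[0]·b[0] = (-1)·(1) = -1. Only the fibre through (0,0,·) is needed: R[0,0,:] = T[0,0,:] − Σₗ aₗ[0]bₗ[0]cₗ = [-3, 4, 8] − (-1)·(-1)·[-1, -2, -2] − (-2)·(-2)·[-1, 1, 2] = [2, 2, 2]. Then w[k] = R[0,0,k] / -1 for each k, giving w = [2, 2, 2] / -1 = [-2, -2, -2].

w = [-2, -2, -2]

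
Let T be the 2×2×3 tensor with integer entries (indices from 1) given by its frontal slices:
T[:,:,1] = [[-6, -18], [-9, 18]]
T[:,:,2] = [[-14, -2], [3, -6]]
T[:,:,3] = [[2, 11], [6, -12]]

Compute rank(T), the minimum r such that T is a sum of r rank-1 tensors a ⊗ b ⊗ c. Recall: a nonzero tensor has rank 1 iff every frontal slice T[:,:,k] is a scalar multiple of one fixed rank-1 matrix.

2

Lower bound: the mode-1 unfolding of T (rows indexed by i, columns by (j,k) = (1,1), (1,2), (1,3), (2,1), (2,2), (2,3)) is [[-6, -14, 2, -18, -2, 11], [-9, 3, 6, 18, -6, -12]].
There the 2×2 minor on rows i ∈ {1, 2}, columns (j,k) ∈ {(1,1), (1,2)} is det [[-6, -14], [-9, 3]] = -144 ≠ 0, so this unfolding has rank ≥ 2; CP rank is at least every unfolding rank, so rank(T) ≥ 2. (Unfolding ranks only ever bound the CP rank from below — rank(T) can be strictly larger than all of them — so the matching upper bound has to come from an explicit 2-term decomposition.)
Upper bound — finding two terms. Write S_k = T[:,:,k] for the frontal slices: S₁ = [[-6, -18], [-9, 18]], S₂ = [[-14, -2], [3, -6]], S₃ = [[2, 11], [6, -12]].
If T = a₁ ⊗ b₁ ⊗ c₁ + a₂ ⊗ b₂ ⊗ c₂ then each S_k = c₁[k]·a₁b₁ᵀ + c₂[k]·a₂b₂ᵀ. S₁ and S₂ are linearly independent, so a₁b₁ᵀ and a₂b₂ᵀ must span the same plane of matrices: they are the rank-1 matrices of the form x·S₁ + y·S₂.
det(x·S₁ + y·S₂) is −270·x² − 180·xy + 90·y² = (-90)·(3·x − y)(x + y), vanishing at (x:y) = (1:3) and (1:-1).
M₁ = S₁ + 3·S₂ = [[-48, -24], [0, 0]] = (-24)·[1, 0][2, 1]ᵀ and M₂ = S₁ − S₂ = [[8, -16], [-12, 24]] = 4·[2, -3][1, -2]ᵀ, so take a₁ = [1, 0], b₁ = [2, 1], a₂ = [2, -3], b₂ = [1, -2].
Each slice is an integer combination of E₁ = a₁b₁ᵀ and E₂ = a₂b₂ᵀ: S₁ = −6·E₁ + 3·E₂, S₂ = −6·E₁ − E₂, S₃ = 3·E₁ − 2·E₂; reading off coefficients, c₁ = [-6, -6, 3] and c₂ = [3, -1, -2].
Hence T = [1, 0] ⊗ [2, 1] ⊗ [-6, -6, 3] + [2, -3] ⊗ [1, -2] ⊗ [3, -1, -2], so rank(T) ≤ 2.
These bounds meet, so rank(T) = 2.
Check entry T[1,1,1] = -6: (1)·(2)·(-6) + (2)·(1)·(3) = -6.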